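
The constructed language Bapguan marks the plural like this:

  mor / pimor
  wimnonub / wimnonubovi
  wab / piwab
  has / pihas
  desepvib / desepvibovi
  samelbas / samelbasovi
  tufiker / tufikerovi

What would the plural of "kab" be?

pikab

wab and desepvib both end in -b yet inflect differently (piwab, desepvibovi), so the final letter is not what conditions the rule; the number of vowels is.
"kab" has 1 vowel. The stems with 1 vowel (has → pihas, wab → piwab, mor → pimor) add the prefix pi-.
The other pattern: stems with 3 vowels add -ovi.
So kab → pikab.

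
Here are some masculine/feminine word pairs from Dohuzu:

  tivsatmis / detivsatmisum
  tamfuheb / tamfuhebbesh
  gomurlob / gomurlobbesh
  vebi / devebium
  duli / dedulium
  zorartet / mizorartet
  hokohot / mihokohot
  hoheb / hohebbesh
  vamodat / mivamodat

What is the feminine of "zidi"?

dezidium

zorartet and hoheb both have last vowel 'e' yet inflect differently (mizorartet, hohebbesh), so the last vowel is not what conditions the rule; the final letter is.
"zidi" ends in -i. The stems ending in -i (duli → dedulium, vebi → devebium) add de- … -um around the stem.
The other patterns: stems ending in -t add the prefix mi-; stems ending in -b double the final consonant and add -esh.
So zidi → dezidium.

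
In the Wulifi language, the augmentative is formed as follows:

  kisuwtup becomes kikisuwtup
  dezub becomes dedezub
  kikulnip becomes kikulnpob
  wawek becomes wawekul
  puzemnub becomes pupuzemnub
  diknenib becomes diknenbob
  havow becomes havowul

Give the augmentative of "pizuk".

diknenib and puzemnub both end in -b yet inflect differently (diknenbob, pupuzemnub), so the final letter is not what conditions the rule; the last vowel is.
"pizuk" has last vowel 'u'. The stems whose last vowel is 'u' (puzemnub → pupuzemnub, kisuwtup → kikisuwtup, dezub → dedezub) repeat the first consonant+vowel as a prefix.
So pizuk → pipizuk.

pipizuk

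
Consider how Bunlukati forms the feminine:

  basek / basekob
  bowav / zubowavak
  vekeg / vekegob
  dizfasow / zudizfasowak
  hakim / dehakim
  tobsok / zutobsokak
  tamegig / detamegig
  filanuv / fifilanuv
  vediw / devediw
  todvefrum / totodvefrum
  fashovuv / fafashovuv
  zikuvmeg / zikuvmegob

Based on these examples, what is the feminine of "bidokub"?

todvefrum and hakim both end in -m yet inflect differently (totodvefrum, dehakim), so the final letter is not what conditions the rule; the last vowel is.
"bidokub" has last vowel 'u'. The stems whose last vowel is 'u' (todvefrum → totodvefrum, fashovuv → fafashovuv, filanuv → fifilanuv) repeat the first consonant+vowel as a prefix.
So bidokub → bibidokub.

bibidokub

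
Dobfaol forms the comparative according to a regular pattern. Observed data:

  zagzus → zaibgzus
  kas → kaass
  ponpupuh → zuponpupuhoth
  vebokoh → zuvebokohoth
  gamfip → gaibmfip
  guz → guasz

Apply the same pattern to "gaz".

gaasz

kas and zagzus both end in -s yet inflect differently (kaass, zaibgzus), so the final letter is not what conditions the rule; the number of vowels is.
"gaz" has 1 vowel. The stems with 1 vowel (kas → kaass, guz → guasz) insert -as- after the first vowel.
The other patterns: stems with 2 vowels insert -ib- after the first vowel; stems with 3 vowels add zu- … -oth around the stem.
So gaz → gaasz.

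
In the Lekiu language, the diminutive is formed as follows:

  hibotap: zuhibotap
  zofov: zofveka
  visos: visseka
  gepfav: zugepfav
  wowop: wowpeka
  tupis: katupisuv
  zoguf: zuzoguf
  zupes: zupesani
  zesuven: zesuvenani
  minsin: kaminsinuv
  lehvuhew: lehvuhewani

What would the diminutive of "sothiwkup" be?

minsin and zesuven both end in -n yet inflect differently (kaminsinuv, zesuvenani), so the final letter is not what conditions the rule; the last vowel is.
"sothiwkup" has last vowel 'u'. The one such stem in the data (zoguf → zuzoguf) adds the prefix zu-, so the same rule applies.
The other patterns: stems whose last vowel is 'i' add ka- … -uv around the stem; stems whose last vowel is 'e' add -ani; stems whose last vowel is 'o' delete the last vowel and add -eka.
So sothiwkup → zusothiwkup.

zusothiwkup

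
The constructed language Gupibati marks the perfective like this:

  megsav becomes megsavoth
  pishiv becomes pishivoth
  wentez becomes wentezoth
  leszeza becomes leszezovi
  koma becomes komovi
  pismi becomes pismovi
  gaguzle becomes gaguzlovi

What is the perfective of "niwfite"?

megsav and leszeza both have last vowel 'a' yet inflect differently (megsavoth, leszezovi), so the last vowel is not what conditions the rule; whether the stem ends in a vowel or a consonant is.
"niwfite" ends in a vowel. The stems ending in a vowel (leszeza → leszezovi, koma → komovi, pismi → pismovi) drop the final letter and add -ovi.
So niwfite → niwfitovi.

niwfitovi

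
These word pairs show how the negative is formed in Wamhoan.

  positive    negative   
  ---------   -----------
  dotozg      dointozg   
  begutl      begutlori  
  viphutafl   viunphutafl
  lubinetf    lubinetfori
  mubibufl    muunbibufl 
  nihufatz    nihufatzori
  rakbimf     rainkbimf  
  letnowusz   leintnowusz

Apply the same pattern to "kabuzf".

kainbuzf

viphutafl and begutl both end in -l yet inflect differently (viunphutafl, begutlori), so the final letter is not what conditions the rule; the second-to-last letter is.
"kabuzf" has second-to-last letter 'z'. The one such stem in the data (dotozg → dointozg) inserts -in- after the first vowel (as do letnowusz, rakbimf), so the same rule applies.
So kabuzf → kainbuzf.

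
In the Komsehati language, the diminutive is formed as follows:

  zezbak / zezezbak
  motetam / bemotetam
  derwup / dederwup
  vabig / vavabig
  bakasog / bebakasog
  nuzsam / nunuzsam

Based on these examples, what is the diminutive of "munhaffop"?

bemunhaffop

"munhaffop" has 3 vowels. The stems with 3 vowels (motetam → bemotetam, bakasog → bebakasog) add the prefix be-.
So munhaffop → bemunhaffop.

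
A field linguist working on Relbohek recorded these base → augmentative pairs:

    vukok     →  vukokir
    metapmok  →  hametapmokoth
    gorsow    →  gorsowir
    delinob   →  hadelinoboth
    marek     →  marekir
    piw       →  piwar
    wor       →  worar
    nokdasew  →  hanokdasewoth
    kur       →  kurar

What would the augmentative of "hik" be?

hikar

piw and gorsow both end in -w yet inflect differently (piwar, gorsowir), so the final letter is not what conditions the rule; the number of vowels is.
"hik" has 1 vowel. The stems with 1 vowel (kur → kurar, wor → worar, piw → piwar) add -ar.
The other patterns: stems with 2 vowels add -ir; stems with 3 vowels add ha- … -oth around the stem.
So hik → hikar.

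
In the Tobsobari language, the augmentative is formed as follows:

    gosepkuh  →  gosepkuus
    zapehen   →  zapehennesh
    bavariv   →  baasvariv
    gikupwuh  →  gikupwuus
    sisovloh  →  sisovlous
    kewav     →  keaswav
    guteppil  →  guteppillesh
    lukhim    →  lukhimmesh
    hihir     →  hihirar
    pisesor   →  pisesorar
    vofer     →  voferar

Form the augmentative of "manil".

manillesh

bavariv and hihir both have last vowel 'i' yet inflect differently (baasvariv, hihirar), so the last vowel is not what conditions the rule; the final letter is.
"manil" ends in -l. The one such stem in the data (guteppil → guteppillesh) doubles the final consonant and adds -esh (as do lukhim, zapehen), so the same rule applies.
The other patterns: stems ending in -v insert -as- after the first vowel; stems ending in -r add -ar; stems ending in -h drop the final letter and add -us.
So manil → manillesh.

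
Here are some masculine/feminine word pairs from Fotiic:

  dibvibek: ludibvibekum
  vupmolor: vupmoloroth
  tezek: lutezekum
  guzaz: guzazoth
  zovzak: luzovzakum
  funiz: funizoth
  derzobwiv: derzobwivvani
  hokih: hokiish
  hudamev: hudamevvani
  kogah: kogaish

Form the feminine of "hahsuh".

hokih and derzobwiv both have last vowel 'i' yet inflect differently (hokiish, derzobwivvani), so the last vowel is not what conditions the rule; the final letter is.
"hahsuh" ends in -h. The stems ending in -h (hokih → hokiish, kogah → kogaish) drop the final letter and add -ish.
The other patterns: stems ending in -v double the final consonant and add -ani; stems ending in -k add lu- … -um around the stem; stems ending in -r or -z add -oth.
So hahsuh → hahsuish.

hahsuish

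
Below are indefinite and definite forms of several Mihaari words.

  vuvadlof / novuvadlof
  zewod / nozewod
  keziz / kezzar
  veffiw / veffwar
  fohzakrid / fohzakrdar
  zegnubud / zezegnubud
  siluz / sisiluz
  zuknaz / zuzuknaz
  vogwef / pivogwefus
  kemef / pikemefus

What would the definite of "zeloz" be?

nozeloz

zewod and fohzakrid both end in -d yet inflect differently (nozewod, fohzakrdar), so the final letter is not what conditions the rule; the last vowel is.
"zeloz" has last vowel 'o'. The stems whose last vowel is 'o' (vuvadlof → novuvadlof, zewod → nozewod) add the prefix no-.
The other patterns: stems whose last vowel is 'i' delete the last vowel and add -ar; stems whose last vowel is 'a' or 'u' repeat the first consonant+vowel as a prefix; stems whose last vowel is 'e' add pi- … -us around the stem.
So zeloz → nozeloz.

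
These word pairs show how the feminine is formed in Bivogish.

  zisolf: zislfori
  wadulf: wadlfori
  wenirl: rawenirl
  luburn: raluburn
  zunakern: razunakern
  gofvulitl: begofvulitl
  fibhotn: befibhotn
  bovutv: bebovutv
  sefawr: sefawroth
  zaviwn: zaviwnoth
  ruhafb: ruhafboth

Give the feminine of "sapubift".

wenirl and gofvulitl both end in -l yet inflect differently (rawenirl, begofvulitl), so the final letter is not what conditions the rule; the second-to-last letter is.
"sapubift" has second-to-last letter 'f'. The one such stem in the data (ruhafb → ruhafboth) adds -oth, so the same rule applies.
The other patterns: stems whose second-to-last letter is 'l' delete the last vowel and add -ori; stems whose second-to-last letter is 'r' add the prefix ra-; stems whose second-to-last letter is 't' add the prefix be-.
So sapubift → sapubiftoth.

sapubiftoth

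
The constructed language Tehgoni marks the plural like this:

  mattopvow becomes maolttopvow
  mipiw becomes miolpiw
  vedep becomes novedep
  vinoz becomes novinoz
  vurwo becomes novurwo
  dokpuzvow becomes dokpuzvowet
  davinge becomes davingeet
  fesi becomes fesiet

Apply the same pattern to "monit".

mattopvow and dokpuzvow both end in -w yet inflect differently (maolttopvow, dokpuzvowet), so the final letter is not what conditions the rule; the first letter is.
"monit" begins with m-. The stems beginning with m- (mattopvow → maolttopvow, mipiw → miolpiw) insert -ol- after the first vowel.
So monit → moolnit.

moolnit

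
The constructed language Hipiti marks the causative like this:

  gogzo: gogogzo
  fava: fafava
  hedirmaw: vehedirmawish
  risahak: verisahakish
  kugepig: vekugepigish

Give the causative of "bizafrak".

vebizafrakish

"bizafrak" ends in a consonant. The stems ending in a consonant (hedirmaw → vehedirmawish, risahak → verisahakish, kugepig → vekugepigish) add ve- … -ish around the stem.
So bizafrak → vebizafrakish.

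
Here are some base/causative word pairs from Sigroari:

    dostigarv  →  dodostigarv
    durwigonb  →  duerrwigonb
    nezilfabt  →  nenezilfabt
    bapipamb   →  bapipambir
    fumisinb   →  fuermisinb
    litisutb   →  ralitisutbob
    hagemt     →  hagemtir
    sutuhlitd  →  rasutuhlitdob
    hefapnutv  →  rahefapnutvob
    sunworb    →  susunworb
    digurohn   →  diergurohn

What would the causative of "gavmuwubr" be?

gagavmuwubr

litisutb and bapipamb both end in -b yet inflect differently (ralitisutbob, bapipambir), so the final letter is not what conditions the rule; the second-to-last letter is.
"gavmuwubr" has second-to-last letter 'b'. The one such stem in the data (nezilfabt → nenezilfabt) repeats the first consonant+vowel as a prefix (as do sunworb, dostigarv), so the same rule applies.
So gavmuwubr → gagavmuwubr.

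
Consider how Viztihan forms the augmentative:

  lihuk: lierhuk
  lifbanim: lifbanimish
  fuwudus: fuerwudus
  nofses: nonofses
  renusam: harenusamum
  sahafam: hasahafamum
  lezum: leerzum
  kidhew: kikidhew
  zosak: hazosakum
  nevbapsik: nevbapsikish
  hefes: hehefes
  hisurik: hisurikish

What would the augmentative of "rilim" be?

"rilim" has last vowel 'i'. The stems whose last vowel is 'i' (lifbanim → lifbanimish, nevbapsik → nevbapsikish, hisurik → hisurikish) add -ish.
The other patterns: stems whose last vowel is 'a' add ha- … -um around the stem; stems whose last vowel is 'u' insert -er- after the first vowel; stems whose last vowel is 'e' repeat the first consonant+vowel as a prefix.
So rilim → rilimish.

rilimish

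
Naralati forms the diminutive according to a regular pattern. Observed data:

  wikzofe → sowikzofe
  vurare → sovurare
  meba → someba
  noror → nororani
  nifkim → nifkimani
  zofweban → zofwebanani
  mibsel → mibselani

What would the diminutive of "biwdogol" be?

biwdogolani

"biwdogol" ends in a consonant. The stems ending in a consonant (noror → nororani, nifkim → nifkimani, zofweban → zofwebanani) add -ani.
So biwdogol → biwdogolani.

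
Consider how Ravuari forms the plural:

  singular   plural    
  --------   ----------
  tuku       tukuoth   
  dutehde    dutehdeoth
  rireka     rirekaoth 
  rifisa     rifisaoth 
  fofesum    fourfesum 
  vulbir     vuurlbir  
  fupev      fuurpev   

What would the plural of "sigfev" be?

"sigfev" ends in a consonant. The stems ending in a consonant (fofesum → fourfesum, vulbir → vuurlbir, fupev → fuurpev) insert -ur- after the first vowel.
The other pattern: stems ending in a vowel add -oth.
So sigfev → siurgfev.

siurgfev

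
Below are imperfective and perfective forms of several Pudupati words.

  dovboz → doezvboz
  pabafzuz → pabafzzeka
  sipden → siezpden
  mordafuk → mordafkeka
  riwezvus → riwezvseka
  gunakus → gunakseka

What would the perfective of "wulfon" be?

wuezlfon

pabafzuz and dovboz both end in -z yet inflect differently (pabafzzeka, doezvboz), so the final letter is not what conditions the rule; the last vowel is.
"wulfon" has last vowel 'o'. The one such stem in the data (dovboz → doezvboz) inserts -ez- after the first vowel (as does sipden), so the same rule applies.
The other pattern: stems whose last vowel is 'u' delete the last vowel and add -eka.
So wulfon → wuezlfon.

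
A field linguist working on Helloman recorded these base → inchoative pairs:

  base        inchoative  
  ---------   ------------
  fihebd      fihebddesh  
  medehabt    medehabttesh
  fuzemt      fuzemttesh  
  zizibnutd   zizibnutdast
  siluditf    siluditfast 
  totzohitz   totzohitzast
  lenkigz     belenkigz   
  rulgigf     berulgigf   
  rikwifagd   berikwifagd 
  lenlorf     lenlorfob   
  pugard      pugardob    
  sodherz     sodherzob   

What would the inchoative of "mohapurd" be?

mohapurdob

fihebd and zizibnutd both end in -d yet inflect differently (fihebddesh, zizibnutdast), so the final letter is not what conditions the rule; the second-to-last letter is.
"mohapurd" has second-to-last letter 'r'. The stems whose second-to-last letter is 'r' (lenlorf → lenlorfob, pugard → pugardob, sodherz → sodherzob) add -ob.
The other patterns: stems whose second-to-last letter is 'b' or 'm' double the final consonant and add -esh; stems whose second-to-last letter is 't' add -ast; stems whose second-to-last letter is 'g' add the prefix be-.
So mohapurd → mohapurdob.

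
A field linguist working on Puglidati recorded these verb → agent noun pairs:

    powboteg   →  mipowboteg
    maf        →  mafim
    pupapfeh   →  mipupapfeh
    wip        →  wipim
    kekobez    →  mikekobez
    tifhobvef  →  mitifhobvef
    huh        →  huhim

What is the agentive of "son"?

tifhobvef and maf both end in -f yet inflect differently (mitifhobvef, mafim), so the final letter is not what conditions the rule; the number of vowels is.
"son" has 1 vowel. The stems with 1 vowel (maf → mafim, wip → wipim, huh → huhim) add -im.
The other pattern: stems with 3 vowels add the prefix mi-.
So son → sonim.

sonim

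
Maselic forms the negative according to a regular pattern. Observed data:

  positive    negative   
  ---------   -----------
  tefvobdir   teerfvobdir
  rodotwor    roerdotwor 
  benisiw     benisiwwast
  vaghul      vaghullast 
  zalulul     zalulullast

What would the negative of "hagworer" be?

tefvobdir and benisiw both have last vowel 'i' yet inflect differently (teerfvobdir, benisiwwast), so the last vowel is not what conditions the rule; the final letter is.
"hagworer" ends in -r. The stems ending in -r (tefvobdir → teerfvobdir, rodotwor → roerdotwor) insert -er- after the first vowel.
So hagworer → haergworer.

haergworer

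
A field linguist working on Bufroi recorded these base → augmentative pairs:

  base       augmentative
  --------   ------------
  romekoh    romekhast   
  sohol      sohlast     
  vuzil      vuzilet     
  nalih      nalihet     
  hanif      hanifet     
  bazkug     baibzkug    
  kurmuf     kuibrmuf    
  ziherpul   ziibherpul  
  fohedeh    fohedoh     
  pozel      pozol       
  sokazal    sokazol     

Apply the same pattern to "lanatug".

"lanatug" has last vowel 'u'. The stems whose last vowel is 'u' (bazkug → baibzkug, kurmuf → kuibrmuf, ziherpul → ziibherpul) insert -ib- after the first vowel.
So lanatug → laibnatug.

laibnatug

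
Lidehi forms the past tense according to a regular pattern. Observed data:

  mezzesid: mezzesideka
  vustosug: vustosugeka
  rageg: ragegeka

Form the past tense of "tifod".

Every pair shown (mezzesid → mezzesideka, vustosug → vustosugeka, rageg → ragegeka) follows the same rule: add -eka.
So tifod → tifodeka.

tifodeka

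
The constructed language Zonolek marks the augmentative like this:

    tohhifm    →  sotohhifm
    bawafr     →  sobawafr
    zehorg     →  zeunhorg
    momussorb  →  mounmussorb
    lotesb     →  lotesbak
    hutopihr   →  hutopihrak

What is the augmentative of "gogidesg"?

gogidesgak

"gogidesg" has second-to-last letter 's'. The one such stem in the data (lotesb → lotesbak) adds -ak, so the same rule applies.
So gogidesg → gogidesgak.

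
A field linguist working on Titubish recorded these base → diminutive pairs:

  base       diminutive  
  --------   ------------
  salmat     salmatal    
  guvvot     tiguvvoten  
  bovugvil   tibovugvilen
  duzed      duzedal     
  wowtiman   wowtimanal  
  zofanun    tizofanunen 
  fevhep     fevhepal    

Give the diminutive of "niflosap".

niflosapal

"niflosap" has last vowel 'a'. The stems whose last vowel is 'a' (salmat → salmatal, wowtiman → wowtimanal) add -al.
So niflosap → niflosapal.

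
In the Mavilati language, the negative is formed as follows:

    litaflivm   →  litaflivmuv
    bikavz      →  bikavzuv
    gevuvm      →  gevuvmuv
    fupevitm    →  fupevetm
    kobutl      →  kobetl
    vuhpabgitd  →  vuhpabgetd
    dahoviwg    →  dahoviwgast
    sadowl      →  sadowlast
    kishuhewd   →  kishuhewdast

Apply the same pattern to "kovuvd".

"kovuvd" has second-to-last letter 'v'. The stems whose second-to-last letter is 'v' (litaflivm → litaflivmuv, bikavz → bikavzuv, gevuvm → gevuvmuv) add -uv.
The other patterns: stems whose second-to-last letter is 't' change the last vowel to 'e'; stems whose second-to-last letter is 'w' add -ast.
So kovuvd → kovuvduv.

kovuvduv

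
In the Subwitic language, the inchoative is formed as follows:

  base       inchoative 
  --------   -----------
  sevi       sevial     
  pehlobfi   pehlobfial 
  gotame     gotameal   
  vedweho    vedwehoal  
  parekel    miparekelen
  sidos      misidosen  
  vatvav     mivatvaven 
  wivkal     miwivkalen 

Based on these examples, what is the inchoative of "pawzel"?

gotame and parekel both have last vowel 'e' yet inflect differently (gotameal, miparekelen), so the last vowel is not what conditions the rule; whether the stem ends in a vowel or a consonant is.
"pawzel" ends in a consonant. The stems ending in a consonant (parekel → miparekelen, sidos → misidosen, vatvav → mivatvaven) add mi- … -en around the stem.
The other pattern: stems ending in a vowel add -al.
So pawzel → mipawzelen.

mipawzelen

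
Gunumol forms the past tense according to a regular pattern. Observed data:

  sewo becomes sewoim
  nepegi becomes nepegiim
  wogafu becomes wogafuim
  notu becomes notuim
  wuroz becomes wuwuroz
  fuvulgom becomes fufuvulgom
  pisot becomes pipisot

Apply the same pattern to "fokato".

"fokato" ends in a vowel. The stems ending in a vowel (sewo → sewoim, nepegi → nepegiim, wogafu → wogafuim) add -im.
The other pattern: stems ending in a consonant repeat the first consonant+vowel as a prefix.
So fokato → fokatoim.

fokatoim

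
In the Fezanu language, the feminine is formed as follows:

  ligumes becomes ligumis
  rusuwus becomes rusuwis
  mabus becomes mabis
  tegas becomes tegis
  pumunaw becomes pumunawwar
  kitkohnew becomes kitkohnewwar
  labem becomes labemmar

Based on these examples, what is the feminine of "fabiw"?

fabiwwar

tegas and pumunaw both have last vowel 'a' yet inflect differently (tegis, pumunawwar), so the last vowel is not what conditions the rule; the final letter is.
"fabiw" ends in -w. The stems ending in -w (pumunaw → pumunawwar, kitkohnew → kitkohnewwar) double the final consonant and add -ar.
The other pattern: stems ending in -s change the last vowel to 'i'.
So fabiw → fabiwwar.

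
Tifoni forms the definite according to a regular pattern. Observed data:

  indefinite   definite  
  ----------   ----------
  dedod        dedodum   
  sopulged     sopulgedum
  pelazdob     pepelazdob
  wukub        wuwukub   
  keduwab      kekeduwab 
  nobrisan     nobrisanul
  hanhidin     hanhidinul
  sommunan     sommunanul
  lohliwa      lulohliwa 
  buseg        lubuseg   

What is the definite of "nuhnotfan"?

dedod and pelazdob both have last vowel 'o' yet inflect differently (dedodum, pepelazdob), so the last vowel is not what conditions the rule; the final letter is.
"nuhnotfan" ends in -n. The stems ending in -n (nobrisan → nobrisanul, hanhidin → hanhidinul, sommunan → sommunanul) add -ul.
So nuhnotfan → nuhnotfanul.

nuhnotfanul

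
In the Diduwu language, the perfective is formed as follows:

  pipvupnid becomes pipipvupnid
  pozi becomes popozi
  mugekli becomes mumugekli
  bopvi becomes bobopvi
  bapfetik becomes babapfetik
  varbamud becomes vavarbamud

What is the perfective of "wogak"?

wowogak

Every pair shown (pipvupnid → pipipvupnid, pozi → popozi, mugekli → mumugekli, …) follows the same rule: repeat the first consonant+vowel as a prefix.
So wogak → wowogak.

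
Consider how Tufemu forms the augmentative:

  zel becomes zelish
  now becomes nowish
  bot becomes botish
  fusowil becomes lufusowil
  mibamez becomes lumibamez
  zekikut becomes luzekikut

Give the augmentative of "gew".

gewish

zel and fusowil both end in -l yet inflect differently (zelish, lufusowil), so the final letter is not what conditions the rule; the number of vowels is.
"gew" has 1 vowel. The stems with 1 vowel (zel → zelish, now → nowish, bot → botish) add -ish.
The other pattern: stems with 3 vowels add the prefix lu-.
So gew → gewish.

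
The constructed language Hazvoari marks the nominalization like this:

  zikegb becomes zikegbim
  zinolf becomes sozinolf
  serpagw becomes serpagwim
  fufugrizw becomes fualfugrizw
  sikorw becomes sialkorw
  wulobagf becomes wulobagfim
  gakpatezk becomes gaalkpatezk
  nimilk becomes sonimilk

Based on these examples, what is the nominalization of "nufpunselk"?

wulobagf and zinolf both end in -f yet inflect differently (wulobagfim, sozinolf), so the final letter is not what conditions the rule; the second-to-last letter is.
"nufpunselk" has second-to-last letter 'l'. The stems whose second-to-last letter is 'l' (zinolf → sozinolf, nimilk → sonimilk) add the prefix so-.
So nufpunselk → sonufpunselk.

sonufpunselk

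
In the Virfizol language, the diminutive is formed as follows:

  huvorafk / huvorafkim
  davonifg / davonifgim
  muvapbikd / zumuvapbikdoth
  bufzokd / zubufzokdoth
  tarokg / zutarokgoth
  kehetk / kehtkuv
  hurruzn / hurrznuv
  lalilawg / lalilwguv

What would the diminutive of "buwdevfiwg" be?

davonifg and tarokg both end in -g yet inflect differently (davonifgim, zutarokgoth), so the final letter is not what conditions the rule; the second-to-last letter is.
"buwdevfiwg" has second-to-last letter 'w'. The one such stem in the data (lalilawg → lalilwguv) deletes the last vowel and adds -uv (as do kehetk, hurruzn), so the same rule applies.
The other patterns: stems whose second-to-last letter is 'f' add -im; stems whose second-to-last letter is 'k' add zu- … -oth around the stem.
So buwdevfiwg → buwdevfwguv.

buwdevfwguv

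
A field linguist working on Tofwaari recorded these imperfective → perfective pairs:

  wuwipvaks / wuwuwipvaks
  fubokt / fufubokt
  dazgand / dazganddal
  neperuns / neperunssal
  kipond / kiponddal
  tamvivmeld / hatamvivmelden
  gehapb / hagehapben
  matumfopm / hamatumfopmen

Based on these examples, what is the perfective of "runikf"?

"runikf" has second-to-last letter 'k'. The stems whose second-to-last letter is 'k' (wuwipvaks → wuwuwipvaks, fubokt → fufubokt) repeat the first consonant+vowel as a prefix.
So runikf → rurunikf.

rurunikf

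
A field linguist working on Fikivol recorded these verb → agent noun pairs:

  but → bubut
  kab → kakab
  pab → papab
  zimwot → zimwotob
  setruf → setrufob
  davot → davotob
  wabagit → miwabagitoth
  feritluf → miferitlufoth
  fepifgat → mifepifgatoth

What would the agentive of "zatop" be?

zatopob

but and zimwot both end in -t yet inflect differently (bubut, zimwotob), so the final letter is not what conditions the rule; the number of vowels is.
"zatop" has 2 vowels. The stems with 2 vowels (zimwot → zimwotob, setruf → setrufob, davot → davotob) add -ob.
The other patterns: stems with 1 vowel repeat the first consonant+vowel as a prefix; stems with 3 vowels add mi- … -oth around the stem.
So zatop → zatopob.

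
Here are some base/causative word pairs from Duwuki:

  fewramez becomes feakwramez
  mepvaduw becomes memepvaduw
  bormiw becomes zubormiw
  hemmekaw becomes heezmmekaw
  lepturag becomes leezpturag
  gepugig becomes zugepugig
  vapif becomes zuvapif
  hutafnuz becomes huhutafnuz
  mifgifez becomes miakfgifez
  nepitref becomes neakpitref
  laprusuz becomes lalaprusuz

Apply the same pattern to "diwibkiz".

zudiwibkiz

nepitref and vapif both end in -f yet inflect differently (neakpitref, zuvapif), so the final letter is not what conditions the rule; the last vowel is.
"diwibkiz" has last vowel 'i'. The stems whose last vowel is 'i' (vapif → zuvapif, gepugig → zugepugig, bormiw → zubormiw) add the prefix zu-.
So diwibkiz → zudiwibkiz.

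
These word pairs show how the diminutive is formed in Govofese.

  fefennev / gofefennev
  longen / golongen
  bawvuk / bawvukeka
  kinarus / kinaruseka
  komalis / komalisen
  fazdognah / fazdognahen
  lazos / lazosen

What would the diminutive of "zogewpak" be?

zogewpaken

"zogewpak" has last vowel 'a'. The one such stem in the data (fazdognah → fazdognahen) adds -en, so the same rule applies.
The other patterns: stems whose last vowel is 'e' add the prefix go-; stems whose last vowel is 'u' add -eka.
So zogewpak → zogewpaken.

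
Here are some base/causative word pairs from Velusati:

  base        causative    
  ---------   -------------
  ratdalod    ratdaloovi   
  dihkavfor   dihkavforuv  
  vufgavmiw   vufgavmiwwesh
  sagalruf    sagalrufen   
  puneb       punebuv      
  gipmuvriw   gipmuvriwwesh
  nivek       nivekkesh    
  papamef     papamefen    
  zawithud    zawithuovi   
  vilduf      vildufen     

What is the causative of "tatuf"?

tatufen

dihkavfor and ratdalod both have last vowel 'o' yet inflect differently (dihkavforuv, ratdaloovi), so the last vowel is not what conditions the rule; the final letter is.
"tatuf" ends in -f. The stems ending in -f (sagalruf → sagalrufen, papamef → papamefen, vilduf → vildufen) add -en.
The other patterns: stems ending in -b or -r add -uv; stems ending in -d drop the final letter and add -ovi; stems ending in -k or -w double the final consonant and add -esh.
So tatuf → tatufen.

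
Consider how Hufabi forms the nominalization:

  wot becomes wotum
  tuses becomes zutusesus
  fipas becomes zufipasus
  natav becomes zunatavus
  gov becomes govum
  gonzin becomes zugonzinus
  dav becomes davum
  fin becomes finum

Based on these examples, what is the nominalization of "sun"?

natav and dav both end in -v yet inflect differently (zunatavus, davum), so the final letter is not what conditions the rule; the number of vowels is.
"sun" has 1 vowel. The stems with 1 vowel (wot → wotum, dav → davum, fin → finum) add -um.
So sun → sunum.

sunum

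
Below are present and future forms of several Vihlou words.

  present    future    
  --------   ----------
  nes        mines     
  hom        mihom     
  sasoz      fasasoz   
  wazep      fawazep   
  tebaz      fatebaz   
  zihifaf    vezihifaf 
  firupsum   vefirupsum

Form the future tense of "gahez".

hom and firupsum both end in -m yet inflect differently (mihom, vefirupsum), so the final letter is not what conditions the rule; the number of vowels is.
"gahez" has 2 vowels. The stems with 2 vowels (sasoz → fasasoz, wazep → fawazep, tebaz → fatebaz) add the prefix fa-.
The other patterns: stems with 1 vowel add the prefix mi-; stems with 3 vowels add the prefix ve-.
So gahez → fagahez.

fagahez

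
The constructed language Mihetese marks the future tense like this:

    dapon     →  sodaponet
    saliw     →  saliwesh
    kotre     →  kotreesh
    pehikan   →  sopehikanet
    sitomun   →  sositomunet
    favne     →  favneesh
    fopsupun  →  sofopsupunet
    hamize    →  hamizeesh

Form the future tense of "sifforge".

sitomun and saliw both begin with s- yet inflect differently (sositomunet, saliwesh), so the first letter is not what conditions the rule; the final letter is.
"sifforge" ends in -e. The stems ending in -e (kotre → kotreesh, favne → favneesh, hamize → hamizeesh) add -esh.
The other pattern: stems ending in -n add so- … -et around the stem.
So sifforge → sifforgeesh.

sifforgeesh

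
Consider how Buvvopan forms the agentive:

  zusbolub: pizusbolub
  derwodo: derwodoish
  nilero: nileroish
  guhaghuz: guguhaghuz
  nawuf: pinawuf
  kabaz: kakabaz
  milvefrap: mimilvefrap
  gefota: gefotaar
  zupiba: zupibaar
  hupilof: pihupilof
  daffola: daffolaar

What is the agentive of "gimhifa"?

gimhifaar

hupilof and derwodo both have last vowel 'o' yet inflect differently (pihupilof, derwodoish), so the last vowel is not what conditions the rule; the final letter is.
"gimhifa" ends in -a. The stems ending in -a (gefota → gefotaar, zupiba → zupibaar, daffola → daffolaar) add -ar.
The other patterns: stems ending in -b or -f add the prefix pi-; stems ending in -o add -ish; stems ending in -p or -z repeat the first consonant+vowel as a prefix.
So gimhifa → gimhifaar.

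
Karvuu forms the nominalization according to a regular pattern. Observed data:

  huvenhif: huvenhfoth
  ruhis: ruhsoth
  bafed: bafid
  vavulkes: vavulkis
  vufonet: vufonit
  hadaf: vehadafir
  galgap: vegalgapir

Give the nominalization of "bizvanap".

vebizvanapir

ruhis and vavulkes both end in -s yet inflect differently (ruhsoth, vavulkis), so the final letter is not what conditions the rule; the last vowel is.
"bizvanap" has last vowel 'a'. The stems whose last vowel is 'a' (hadaf → vehadafir, galgap → vegalgapir) add ve- … -ir around the stem.
The other patterns: stems whose last vowel is 'i' delete the last vowel and add -oth; stems whose last vowel is 'e' change the last vowel to 'i'.
So bizvanap → vebizvanapir.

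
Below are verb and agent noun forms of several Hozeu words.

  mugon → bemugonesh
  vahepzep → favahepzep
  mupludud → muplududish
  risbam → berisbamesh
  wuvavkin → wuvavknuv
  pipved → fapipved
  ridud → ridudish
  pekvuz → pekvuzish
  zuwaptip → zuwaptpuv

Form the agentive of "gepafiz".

mupludud and pipved both end in -d yet inflect differently (muplududish, fapipved), so the final letter is not what conditions the rule; the last vowel is.
"gepafiz" has last vowel 'i'. The stems whose last vowel is 'i' (wuvavkin → wuvavknuv, zuwaptip → zuwaptpuv) delete the last vowel and add -uv.
The other patterns: stems whose last vowel is 'u' add -ish; stems whose last vowel is 'e' add the prefix fa-; stems whose last vowel is 'a' or 'o' add be- … -esh around the stem.
So gepafiz → gepafzuv.

gepafzuv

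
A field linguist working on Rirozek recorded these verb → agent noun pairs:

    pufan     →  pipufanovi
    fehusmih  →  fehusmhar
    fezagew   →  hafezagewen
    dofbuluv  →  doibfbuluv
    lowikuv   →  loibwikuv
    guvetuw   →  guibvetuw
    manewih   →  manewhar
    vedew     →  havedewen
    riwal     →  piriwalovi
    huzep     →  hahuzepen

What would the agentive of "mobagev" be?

hamobageven

"mobagev" has last vowel 'e'. The stems whose last vowel is 'e' (fezagew → hafezagewen, huzep → hahuzepen, vedew → havedewen) add ha- … -en around the stem.
The other patterns: stems whose last vowel is 'a' add pi- … -ovi around the stem; stems whose last vowel is 'i' delete the last vowel and add -ar; stems whose last vowel is 'u' insert -ib- after the first vowel.
So mobagev → hamobageven.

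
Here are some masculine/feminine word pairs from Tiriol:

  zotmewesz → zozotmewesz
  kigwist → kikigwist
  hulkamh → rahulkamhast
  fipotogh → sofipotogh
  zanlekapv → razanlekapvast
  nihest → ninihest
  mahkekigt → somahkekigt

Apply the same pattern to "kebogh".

sokebogh

mahkekigt and nihest both end in -t yet inflect differently (somahkekigt, ninihest), so the final letter is not what conditions the rule; the second-to-last letter is.
"kebogh" has second-to-last letter 'g'. The stems whose second-to-last letter is 'g' (fipotogh → sofipotogh, mahkekigt → somahkekigt) add the prefix so-.
The other patterns: stems whose second-to-last letter is 's' repeat the first consonant+vowel as a prefix; stems whose second-to-last letter is 'm' or 'p' add ra- … -ast around the stem.
So kebogh → sokebogh.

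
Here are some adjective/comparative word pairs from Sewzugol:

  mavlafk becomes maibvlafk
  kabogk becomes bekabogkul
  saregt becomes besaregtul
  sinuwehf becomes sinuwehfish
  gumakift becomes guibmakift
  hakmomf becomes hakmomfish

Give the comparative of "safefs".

gumakift and saregt both end in -t yet inflect differently (guibmakift, besaregtul), so the final letter is not what conditions the rule; the second-to-last letter is.
"safefs" has second-to-last letter 'f'. The stems whose second-to-last letter is 'f' (mavlafk → maibvlafk, gumakift → guibmakift) insert -ib- after the first vowel.
So safefs → saibfefs.

saibfefs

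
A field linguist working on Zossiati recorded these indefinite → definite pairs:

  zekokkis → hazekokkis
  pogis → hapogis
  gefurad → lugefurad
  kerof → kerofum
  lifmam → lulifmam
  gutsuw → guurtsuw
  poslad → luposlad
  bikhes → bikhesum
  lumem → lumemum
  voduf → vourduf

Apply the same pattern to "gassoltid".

lifmam and lumem both end in -m yet inflect differently (lulifmam, lumemum), so the final letter is not what conditions the rule; the last vowel is.
"gassoltid" has last vowel 'i'. The stems whose last vowel is 'i' (pogis → hapogis, zekokkis → hazekokkis) add the prefix ha-.
So gassoltid → hagassoltid.

hagassoltid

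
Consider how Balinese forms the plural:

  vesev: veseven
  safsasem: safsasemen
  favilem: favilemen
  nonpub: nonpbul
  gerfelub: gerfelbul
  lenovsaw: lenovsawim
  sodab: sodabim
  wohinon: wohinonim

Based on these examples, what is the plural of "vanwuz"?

nonpub and sodab both end in -b yet inflect differently (nonpbul, sodabim), so the final letter is not what conditions the rule; the last vowel is.
"vanwuz" has last vowel 'u'. The stems whose last vowel is 'u' (nonpub → nonpbul, gerfelub → gerfelbul) delete the last vowel and add -ul.
So vanwuz → vanwzul.

vanwzul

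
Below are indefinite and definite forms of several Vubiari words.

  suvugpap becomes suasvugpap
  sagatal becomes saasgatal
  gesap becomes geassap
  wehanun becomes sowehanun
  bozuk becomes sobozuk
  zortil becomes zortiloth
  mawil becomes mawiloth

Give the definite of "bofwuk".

sagatal and zortil both end in -l yet inflect differently (saasgatal, zortiloth), so the final letter is not what conditions the rule; the last vowel is.
"bofwuk" has last vowel 'u'. The stems whose last vowel is 'u' (wehanun → sowehanun, bozuk → sobozuk) add the prefix so-.
So bofwuk → sobofwuk.

sobofwuk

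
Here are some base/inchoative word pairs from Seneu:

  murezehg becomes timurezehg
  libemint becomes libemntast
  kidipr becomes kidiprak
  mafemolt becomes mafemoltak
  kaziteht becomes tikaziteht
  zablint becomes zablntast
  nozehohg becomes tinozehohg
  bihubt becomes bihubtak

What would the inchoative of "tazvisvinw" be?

kaziteht and zablint both end in -t yet inflect differently (tikaziteht, zablntast), so the final letter is not what conditions the rule; the second-to-last letter is.
"tazvisvinw" has second-to-last letter 'n'. The stems whose second-to-last letter is 'n' (zablint → zablntast, libemint → libemntast) delete the last vowel and add -ast.
So tazvisvinw → tazvisvnwast.

tazvisvnwast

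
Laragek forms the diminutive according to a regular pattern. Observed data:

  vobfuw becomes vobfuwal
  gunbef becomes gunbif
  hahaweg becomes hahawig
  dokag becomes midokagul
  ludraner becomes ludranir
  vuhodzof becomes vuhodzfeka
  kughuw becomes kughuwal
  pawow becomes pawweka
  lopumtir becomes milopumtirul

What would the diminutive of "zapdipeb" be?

zapdipib

"zapdipeb" has last vowel 'e'. The stems whose last vowel is 'e' (hahaweg → hahawig, gunbef → gunbif, ludraner → ludranir) change the last vowel to 'i'.
So zapdipeb → zapdipib.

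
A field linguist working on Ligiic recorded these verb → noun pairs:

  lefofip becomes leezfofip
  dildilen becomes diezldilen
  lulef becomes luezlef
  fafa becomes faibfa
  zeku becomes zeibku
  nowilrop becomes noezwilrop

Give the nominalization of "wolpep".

woezlpep

zeku and lulef both have 2 vowels yet inflect differently (zeibku, luezlef), so the number of vowels is not what conditions the rule; whether the stem ends in a vowel or a consonant is.
"wolpep" ends in a consonant. The stems ending in a consonant (dildilen → diezldilen, nowilrop → noezwilrop, lulef → luezlef) insert -ez- after the first vowel.
The other pattern: stems ending in a vowel insert -ib- after the first vowel.
So wolpep → woezlpep.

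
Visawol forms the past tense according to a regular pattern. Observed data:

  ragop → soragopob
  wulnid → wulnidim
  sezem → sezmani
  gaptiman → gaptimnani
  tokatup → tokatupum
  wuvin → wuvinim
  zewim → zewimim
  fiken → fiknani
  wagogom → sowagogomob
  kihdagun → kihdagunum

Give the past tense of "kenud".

kenudum

"kenud" has last vowel 'u'. The stems whose last vowel is 'u' (kihdagun → kihdagunum, tokatup → tokatupum) add -um.
The other patterns: stems whose last vowel is 'a' or 'e' delete the last vowel and add -ani; stems whose last vowel is 'i' add -im; stems whose last vowel is 'o' add so- … -ob around the stem.
So kenud → kenudum.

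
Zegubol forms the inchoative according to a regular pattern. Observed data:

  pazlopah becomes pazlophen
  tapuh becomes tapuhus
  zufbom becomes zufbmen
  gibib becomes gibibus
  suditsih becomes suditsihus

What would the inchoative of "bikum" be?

bikumus

tapuh and pazlopah both end in -h yet inflect differently (tapuhus, pazlophen), so the final letter is not what conditions the rule; the last vowel is.
"bikum" has last vowel 'u'. The one such stem in the data (tapuh → tapuhus) adds -us, so the same rule applies.
The other pattern: stems whose last vowel is 'a' or 'o' delete the last vowel and add -en.
So bikum → bikumus.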